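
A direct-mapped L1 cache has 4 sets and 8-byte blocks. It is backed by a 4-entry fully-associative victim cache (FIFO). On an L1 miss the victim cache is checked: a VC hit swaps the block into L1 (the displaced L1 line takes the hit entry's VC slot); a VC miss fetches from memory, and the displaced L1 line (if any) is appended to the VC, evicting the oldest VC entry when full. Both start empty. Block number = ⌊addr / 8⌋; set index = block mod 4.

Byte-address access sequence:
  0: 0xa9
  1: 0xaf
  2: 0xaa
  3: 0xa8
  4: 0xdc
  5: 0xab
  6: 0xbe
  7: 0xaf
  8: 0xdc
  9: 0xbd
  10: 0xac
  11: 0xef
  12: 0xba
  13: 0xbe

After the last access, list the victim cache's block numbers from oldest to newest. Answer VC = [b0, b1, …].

0: 0xa9 (blk 21, set 1) → MISS  vc=[]
1: 0xaf (blk 21, set 1) → L1-HIT  vc=[]
2: 0xaa (blk 21, set 1) → L1-HIT  vc=[]
3: 0xa8 (blk 21, set 1) → L1-HIT  vc=[]
4: 0xdc (blk 27, set 3) → MISS  vc=[]
5: 0xab (blk 21, set 1) → L1-HIT  vc=[]
6: 0xbe (blk 23, set 3) → MISS  vc=[27]
7: 0xaf (blk 21, set 1) → L1-HIT  vc=[27]
8: 0xdc (blk 27, set 3) → VC-HIT  vc=[23]
9: 0xbd (blk 23, set 3) → VC-HIT  vc=[27]
10: 0xac (blk 21, set 1) → L1-HIT  vc=[27]
11: 0xef (blk 29, set 1) → MISS  vc=[27, 21]
12: 0xba (blk 23, set 3) → L1-HIT  vc=[27, 21]
13: 0xbe (blk 23, set 3) → L1-HIT  vc=[27, 21]

VC = [27, 21]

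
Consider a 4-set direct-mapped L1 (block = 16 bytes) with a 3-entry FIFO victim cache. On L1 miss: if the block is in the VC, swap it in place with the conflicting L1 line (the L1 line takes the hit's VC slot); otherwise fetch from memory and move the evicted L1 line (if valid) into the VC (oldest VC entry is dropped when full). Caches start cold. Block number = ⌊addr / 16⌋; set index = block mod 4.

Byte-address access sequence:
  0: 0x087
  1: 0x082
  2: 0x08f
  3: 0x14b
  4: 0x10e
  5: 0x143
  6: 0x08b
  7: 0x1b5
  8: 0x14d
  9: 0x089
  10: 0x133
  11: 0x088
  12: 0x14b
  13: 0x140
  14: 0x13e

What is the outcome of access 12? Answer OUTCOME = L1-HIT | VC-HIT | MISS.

OUTCOME = VC-HIT

  [0] addr=0x87 blk=8 s=0: MISS | VC []
  [1] addr=0x82 blk=8 s=0: L1-HIT | VC []
  [2] addr=0x8f blk=8 s=0: L1-HIT | VC []
  [3] addr=0x14b blk=20 s=0: MISS | VC [8]
  [4] addr=0x10e blk=16 s=0: MISS | VC [8, 20]
  [5] addr=0x143 blk=20 s=0: VC-HIT | VC [8, 16]
  [6] addr=0x8b blk=8 s=0: VC-HIT | VC [20, 16]
  [7] addr=0x1b5 blk=27 s=3: MISS | VC [20, 16]
  [8] addr=0x14d blk=20 s=0: VC-HIT | VC [8, 16]
  [9] addr=0x89 blk=8 s=0: VC-HIT | VC [20, 16]
  [10] addr=0x133 blk=19 s=3: MISS | VC [20, 16, 27]
  [11] addr=0x88 blk=8 s=0: L1-HIT | VC [20, 16, 27]
  [12] addr=0x14b blk=20 s=0: VC-HIT | VC [8, 16, 27]
  [13] addr=0x140 blk=20 s=0: L1-HIT | VC [8, 16, 27]
  [14] addr=0x13e blk=19 s=3: L1-HIT | VC [8, 16, 27]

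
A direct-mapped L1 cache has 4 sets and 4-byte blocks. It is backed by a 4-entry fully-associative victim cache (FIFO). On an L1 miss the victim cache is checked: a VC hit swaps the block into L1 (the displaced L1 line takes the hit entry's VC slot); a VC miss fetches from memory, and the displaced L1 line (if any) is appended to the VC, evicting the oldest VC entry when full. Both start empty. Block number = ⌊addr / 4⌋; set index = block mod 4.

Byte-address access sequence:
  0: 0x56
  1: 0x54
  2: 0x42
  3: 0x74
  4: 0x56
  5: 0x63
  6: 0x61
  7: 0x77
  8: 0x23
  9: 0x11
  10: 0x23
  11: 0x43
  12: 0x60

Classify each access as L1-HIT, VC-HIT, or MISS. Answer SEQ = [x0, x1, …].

  [0] addr=0x56 blk=21 s=1: MISS | VC []
  [1] addr=0x54 blk=21 s=1: L1-HIT | VC []
  [2] addr=0x42 blk=16 s=0: MISS | VC []
  [3] addr=0x74 blk=29 s=1: MISS | VC [21]
  [4] addr=0x56 blk=21 s=1: VC-HIT | VC [29]
  [5] addr=0x63 blk=24 s=0: MISS | VC [29, 16]
  [6] addr=0x61 blk=24 s=0: L1-HIT | VC [29, 16]
  [7] addr=0x77 blk=29 s=1: VC-HIT | VC [21, 16]
  [8] addr=0x23 blk=8 s=0: MISS | VC [21, 16, 24]
  [9] addr=0x11 blk=4 s=0: MISS | VC [21, 16, 24, 8]
  [10] addr=0x23 blk=8 s=0: VC-HIT | VC [21, 16, 24, 4]
  [11] addr=0x43 blk=16 s=0: VC-HIT | VC [21, 8, 24, 4]
  [12] addr=0x60 blk=24 s=0: VC-HIT | VC [21, 8, 16, 4]

SEQ = [MISS, L1-HIT, MISS, MISS, VC-HIT, MISS, L1-HIT, VC-HIT, MISS, MISS, VC-HIT, VC-HIT, VC-HIT]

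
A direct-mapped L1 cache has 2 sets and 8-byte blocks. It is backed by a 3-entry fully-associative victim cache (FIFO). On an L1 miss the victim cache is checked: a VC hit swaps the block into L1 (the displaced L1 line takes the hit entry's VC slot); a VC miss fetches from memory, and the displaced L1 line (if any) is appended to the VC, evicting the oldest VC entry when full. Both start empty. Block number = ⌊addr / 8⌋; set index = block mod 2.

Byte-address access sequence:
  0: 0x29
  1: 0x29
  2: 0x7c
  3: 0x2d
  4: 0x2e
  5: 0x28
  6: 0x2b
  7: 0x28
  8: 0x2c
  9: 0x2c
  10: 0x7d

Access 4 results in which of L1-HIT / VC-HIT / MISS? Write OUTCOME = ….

#0 0x29→b5/s1 MISS; vc=[]
#1 0x29→b5/s1 L1-HIT; vc=[]
#2 0x7c→b15/s1 MISS; vc=[5]
#3 0x2d→b5/s1 VC-HIT; vc=[15]
#4 0x2e→b5/s1 L1-HIT; vc=[15]
#5 0x28→b5/s1 L1-HIT; vc=[15]
#6 0x2b→b5/s1 L1-HIT; vc=[15]
#7 0x28→b5/s1 L1-HIT; vc=[15]
#8 0x2c→b5/s1 L1-HIT; vc=[15]
#9 0x2c→b5/s1 L1-HIT; vc=[15]
#10 0x7d→b15/s1 VC-HIT; vc=[5]

OUTCOME = L1-HIT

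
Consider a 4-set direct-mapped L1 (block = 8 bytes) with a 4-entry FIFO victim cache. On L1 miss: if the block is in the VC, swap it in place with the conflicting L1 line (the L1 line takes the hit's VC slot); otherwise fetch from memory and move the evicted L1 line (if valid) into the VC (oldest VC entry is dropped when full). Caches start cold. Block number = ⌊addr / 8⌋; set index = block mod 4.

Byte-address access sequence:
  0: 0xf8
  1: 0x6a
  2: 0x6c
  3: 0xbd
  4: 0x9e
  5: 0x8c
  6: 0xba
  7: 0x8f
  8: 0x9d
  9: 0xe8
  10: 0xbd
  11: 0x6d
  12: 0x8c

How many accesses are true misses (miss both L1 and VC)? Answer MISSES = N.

MISSES = 6

  [0] addr=0xf8 blk=31 s=3: MISS | VC []
  [1] addr=0x6a blk=13 s=1: MISS | VC []
  [2] addr=0x6c blk=13 s=1: L1-HIT | VC []
  [3] addr=0xbd blk=23 s=3: MISS | VC [31]
  [4] addr=0x9e blk=19 s=3: MISS | VC [31, 23]
  [5] addr=0x8c blk=17 s=1: MISS | VC [31, 23, 13]
  [6] addr=0xba blk=23 s=3: VC-HIT | VC [31, 19, 13]
  [7] addr=0x8f blk=17 s=1: L1-HIT | VC [31, 19, 13]
  [8] addr=0x9d blk=19 s=3: VC-HIT | VC [31, 23, 13]
  [9] addr=0xe8 blk=29 s=1: MISS | VC [31, 23, 13, 17]
  [10] addr=0xbd blk=23 s=3: VC-HIT | VC [31, 19, 13, 17]
  [11] addr=0x6d blk=13 s=1: VC-HIT | VC [31, 19, 29, 17]
  [12] addr=0x8c blk=17 s=1: VC-HIT | VC [31, 19, 29, 13]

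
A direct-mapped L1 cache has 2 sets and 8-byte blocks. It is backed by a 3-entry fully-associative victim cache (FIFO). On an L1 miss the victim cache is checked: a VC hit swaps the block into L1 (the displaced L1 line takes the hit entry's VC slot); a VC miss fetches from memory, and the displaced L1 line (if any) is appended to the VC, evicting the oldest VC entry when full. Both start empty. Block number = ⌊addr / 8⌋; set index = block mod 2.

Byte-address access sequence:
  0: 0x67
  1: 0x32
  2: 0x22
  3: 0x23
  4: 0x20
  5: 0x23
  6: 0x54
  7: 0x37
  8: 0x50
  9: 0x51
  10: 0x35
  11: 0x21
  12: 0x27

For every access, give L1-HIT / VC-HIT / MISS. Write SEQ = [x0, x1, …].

SEQ = [MISS, MISS, MISS, L1-HIT, L1-HIT, L1-HIT, MISS, VC-HIT, VC-HIT, L1-HIT, VC-HIT, VC-HIT, L1-HIT]

  [0] addr=0x67 blk=12 s=0: MISS | VC []
  [1] addr=0x32 blk=6 s=0: MISS | VC [12]
  [2] addr=0x22 blk=4 s=0: MISS | VC [12, 6]
  [3] addr=0x23 blk=4 s=0: L1-HIT | VC [12, 6]
  [4] addr=0x20 blk=4 s=0: L1-HIT | VC [12, 6]
  [5] addr=0x23 blk=4 s=0: L1-HIT | VC [12, 6]
  [6] addr=0x54 blk=10 s=0: MISS | VC [12, 6, 4]
  [7] addr=0x37 blk=6 s=0: VC-HIT | VC [12, 10, 4]
  [8] addr=0x50 blk=10 s=0: VC-HIT | VC [12, 6, 4]
  [9] addr=0x51 blk=10 s=0: L1-HIT | VC [12, 6, 4]
  [10] addr=0x35 blk=6 s=0: VC-HIT | VC [12, 10, 4]
  [11] addr=0x21 blk=4 s=0: VC-HIT | VC [12, 10, 6]
  [12] addr=0x27 blk=4 s=0: L1-HIT | VC [12, 10, 6]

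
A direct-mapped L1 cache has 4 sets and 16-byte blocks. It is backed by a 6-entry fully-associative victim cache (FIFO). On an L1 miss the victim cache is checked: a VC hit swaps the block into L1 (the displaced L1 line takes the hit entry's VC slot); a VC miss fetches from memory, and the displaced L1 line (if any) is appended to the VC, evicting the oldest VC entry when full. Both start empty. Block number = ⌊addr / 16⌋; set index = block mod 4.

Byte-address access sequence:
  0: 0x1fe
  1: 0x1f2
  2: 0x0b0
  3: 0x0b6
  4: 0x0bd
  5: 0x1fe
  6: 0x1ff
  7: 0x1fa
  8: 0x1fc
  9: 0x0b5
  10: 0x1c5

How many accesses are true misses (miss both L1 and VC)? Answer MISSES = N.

MISSES = 3

0: 0x1fe (blk 31, set 3) → MISS  vc=[]
1: 0x1f2 (blk 31, set 3) → L1-HIT  vc=[]
2: 0xb0 (blk 11, set 3) → MISS  vc=[31]
3: 0xb6 (blk 11, set 3) → L1-HIT  vc=[31]
4: 0xbd (blk 11, set 3) → L1-HIT  vc=[31]
5: 0x1fe (blk 31, set 3) → VC-HIT  vc=[11]
6: 0x1ff (blk 31, set 3) → L1-HIT  vc=[11]
7: 0x1fa (blk 31, set 3) → L1-HIT  vc=[11]
8: 0x1fc (blk 31, set 3) → L1-HIT  vc=[11]
9: 0xb5 (blk 11, set 3) → VC-HIT  vc=[31]
10: 0x1c5 (blk 28, set 0) → MISS  vc=[31]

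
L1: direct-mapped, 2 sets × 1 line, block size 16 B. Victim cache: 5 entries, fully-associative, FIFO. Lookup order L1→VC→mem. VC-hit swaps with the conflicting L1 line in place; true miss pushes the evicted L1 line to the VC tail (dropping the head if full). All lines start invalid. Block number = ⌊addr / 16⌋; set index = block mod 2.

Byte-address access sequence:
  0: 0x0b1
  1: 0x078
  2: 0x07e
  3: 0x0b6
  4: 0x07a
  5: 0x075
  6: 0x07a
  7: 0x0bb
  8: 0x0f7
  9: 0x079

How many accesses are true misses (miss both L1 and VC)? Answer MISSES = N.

#0 0xb1→b11/s1 MISS; vc=[]
#1 0x78→b7/s1 MISS; vc=[11]
#2 0x7e→b7/s1 L1-HIT; vc=[11]
#3 0xb6→b11/s1 VC-HIT; vc=[7]
#4 0x7a→b7/s1 VC-HIT; vc=[11]
#5 0x75→b7/s1 L1-HIT; vc=[11]
#6 0x7a→b7/s1 L1-HIT; vc=[11]
#7 0xbb→b11/s1 VC-HIT; vc=[7]
#8 0xf7→b15/s1 MISS; vc=[7,11]
#9 0x79→b7/s1 VC-HIT; vc=[15,11]

MISSES = 3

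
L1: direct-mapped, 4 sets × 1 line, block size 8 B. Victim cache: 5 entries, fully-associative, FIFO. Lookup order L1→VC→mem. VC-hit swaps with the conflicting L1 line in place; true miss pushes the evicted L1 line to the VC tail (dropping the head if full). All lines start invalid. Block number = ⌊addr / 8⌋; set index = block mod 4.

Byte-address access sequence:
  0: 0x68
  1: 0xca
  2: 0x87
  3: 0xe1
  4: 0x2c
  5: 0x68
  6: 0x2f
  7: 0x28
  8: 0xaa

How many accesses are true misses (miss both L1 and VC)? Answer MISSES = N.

0: 0x68 (blk 13, set 1) → MISS  vc=[]
1: 0xca (blk 25, set 1) → MISS  vc=[13]
2: 0x87 (blk 16, set 0) → MISS  vc=[13]
3: 0xe1 (blk 28, set 0) → MISS  vc=[13, 16]
4: 0x2c (blk 5, set 1) → MISS  vc=[13, 16, 25]
5: 0x68 (blk 13, set 1) → VC-HIT  vc=[5, 16, 25]
6: 0x2f (blk 5, set 1) → VC-HIT  vc=[13, 16, 25]
7: 0x28 (blk 5, set 1) → L1-HIT  vc=[13, 16, 25]
8: 0xaa (blk 21, set 1) → MISS  vc=[13, 16, 25, 5]

MISSES = 6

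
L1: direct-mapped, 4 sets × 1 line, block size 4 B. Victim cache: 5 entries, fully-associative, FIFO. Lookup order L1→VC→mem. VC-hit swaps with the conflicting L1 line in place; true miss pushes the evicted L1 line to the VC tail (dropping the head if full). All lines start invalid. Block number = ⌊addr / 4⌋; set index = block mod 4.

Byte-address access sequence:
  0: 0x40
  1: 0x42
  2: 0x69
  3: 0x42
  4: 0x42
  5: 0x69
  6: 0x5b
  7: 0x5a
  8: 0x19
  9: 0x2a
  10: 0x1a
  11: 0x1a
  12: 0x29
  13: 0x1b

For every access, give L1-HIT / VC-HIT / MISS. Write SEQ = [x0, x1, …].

0: 0x40 (blk 16, set 0) → MISS  vc=[]
1: 0x42 (blk 16, set 0) → L1-HIT  vc=[]
2: 0x69 (blk 26, set 2) → MISS  vc=[]
3: 0x42 (blk 16, set 0) → L1-HIT  vc=[]
4: 0x42 (blk 16, set 0) → L1-HIT  vc=[]
5: 0x69 (blk 26, set 2) → L1-HIT  vc=[]
6: 0x5b (blk 22, set 2) → MISS  vc=[26]
7: 0x5a (blk 22, set 2) → L1-HIT  vc=[26]
8: 0x19 (blk 6, set 2) → MISS  vc=[26, 22]
9: 0x2a (blk 10, set 2) → MISS  vc=[26, 22, 6]
10: 0x1a (blk 6, set 2) → VC-HIT  vc=[26, 22, 10]
11: 0x1a (blk 6, set 2) → L1-HIT  vc=[26, 22, 10]
12: 0x29 (blk 10, set 2) → VC-HIT  vc=[26, 22, 6]
13: 0x1b (blk 6, set 2) → VC-HIT  vc=[26, 22, 10]

SEQ = [MISS, L1-HIT, MISS, L1-HIT, L1-HIT, L1-HIT, MISS, L1-HIT, MISS, MISS, VC-HIT, L1-HIT, VC-HIT, VC-HIT]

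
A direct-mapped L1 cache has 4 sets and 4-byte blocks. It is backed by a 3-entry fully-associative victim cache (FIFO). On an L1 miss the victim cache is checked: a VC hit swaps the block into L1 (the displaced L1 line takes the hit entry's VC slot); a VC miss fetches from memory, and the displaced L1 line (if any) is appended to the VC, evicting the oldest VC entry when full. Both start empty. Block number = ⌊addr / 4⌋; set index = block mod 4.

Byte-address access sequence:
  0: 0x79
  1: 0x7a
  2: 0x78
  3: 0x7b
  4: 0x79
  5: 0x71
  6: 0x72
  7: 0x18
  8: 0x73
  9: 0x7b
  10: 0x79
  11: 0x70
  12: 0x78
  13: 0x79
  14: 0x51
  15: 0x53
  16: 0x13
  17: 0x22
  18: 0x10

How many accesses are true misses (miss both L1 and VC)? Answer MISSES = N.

MISSES = 6

#0 0x79→b30/s2 MISS; vc=[]
#1 0x7a→b30/s2 L1-HIT; vc=[]
#2 0x78→b30/s2 L1-HIT; vc=[]
#3 0x7b→b30/s2 L1-HIT; vc=[]
#4 0x79→b30/s2 L1-HIT; vc=[]
#5 0x71→b28/s0 MISS; vc=[]
#6 0x72→b28/s0 L1-HIT; vc=[]
#7 0x18→b6/s2 MISS; vc=[30]
#8 0x73→b28/s0 L1-HIT; vc=[30]
#9 0x7b→b30/s2 VC-HIT; vc=[6]
#10 0x79→b30/s2 L1-HIT; vc=[6]
#11 0x70→b28/s0 L1-HIT; vc=[6]
#12 0x78→b30/s2 L1-HIT; vc=[6]
#13 0x79→b30/s2 L1-HIT; vc=[6]
#14 0x51→b20/s0 MISS; vc=[6,28]
#15 0x53→b20/s0 L1-HIT; vc=[6,28]
#16 0x13→b4/s0 MISS; vc=[6,28,20]
#17 0x22→b8/s0 MISS; vc=[28,20,4]
#18 0x10→b4/s0 VC-HIT; vc=[28,20,8]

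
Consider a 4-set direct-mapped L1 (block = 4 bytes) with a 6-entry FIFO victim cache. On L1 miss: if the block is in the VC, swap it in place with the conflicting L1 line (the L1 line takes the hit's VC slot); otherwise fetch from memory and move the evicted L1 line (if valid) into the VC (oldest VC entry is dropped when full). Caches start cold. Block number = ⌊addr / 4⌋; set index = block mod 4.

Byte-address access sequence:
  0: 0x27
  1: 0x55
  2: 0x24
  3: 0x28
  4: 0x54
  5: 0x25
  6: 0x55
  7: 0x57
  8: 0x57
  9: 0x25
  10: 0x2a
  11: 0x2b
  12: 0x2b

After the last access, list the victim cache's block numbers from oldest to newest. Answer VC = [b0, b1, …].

VC = [21]

#0 0x27→b9/s1 MISS; vc=[]
#1 0x55→b21/s1 MISS; vc=[9]
#2 0x24→b9/s1 VC-HIT; vc=[21]
#3 0x28→b10/s2 MISS; vc=[21]
#4 0x54→b21/s1 VC-HIT; vc=[9]
#5 0x25→b9/s1 VC-HIT; vc=[21]
#6 0x55→b21/s1 VC-HIT; vc=[9]
#7 0x57→b21/s1 L1-HIT; vc=[9]
#8 0x57→b21/s1 L1-HIT; vc=[9]
#9 0x25→b9/s1 VC-HIT; vc=[21]
#10 0x2a→b10/s2 L1-HIT; vc=[21]
#11 0x2b→b10/s2 L1-HIT; vc=[21]
#12 0x2b→b10/s2 L1-HIT; vc=[21]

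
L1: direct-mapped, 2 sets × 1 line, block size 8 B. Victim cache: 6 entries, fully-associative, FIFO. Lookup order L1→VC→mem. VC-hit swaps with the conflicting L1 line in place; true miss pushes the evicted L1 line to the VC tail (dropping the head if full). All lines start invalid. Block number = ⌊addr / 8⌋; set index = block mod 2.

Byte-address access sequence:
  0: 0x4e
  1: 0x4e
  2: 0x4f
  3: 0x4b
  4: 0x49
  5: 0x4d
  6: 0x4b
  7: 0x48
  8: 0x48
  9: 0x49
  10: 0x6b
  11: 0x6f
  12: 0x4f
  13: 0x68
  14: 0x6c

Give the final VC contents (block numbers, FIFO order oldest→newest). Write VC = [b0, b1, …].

  [0] addr=0x4e blk=9 s=1: MISS | VC []
  [1] addr=0x4e blk=9 s=1: L1-HIT | VC []
  [2] addr=0x4f blk=9 s=1: L1-HIT | VC []
  [3] addr=0x4b blk=9 s=1: L1-HIT | VC []
  [4] addr=0x49 blk=9 s=1: L1-HIT | VC []
  [5] addr=0x4d blk=9 s=1: L1-HIT | VC []
  [6] addr=0x4b blk=9 s=1: L1-HIT | VC []
  [7] addr=0x48 blk=9 s=1: L1-HIT | VC []
  [8] addr=0x48 blk=9 s=1: L1-HIT | VC []
  [9] addr=0x49 blk=9 s=1: L1-HIT | VC []
  [10] addr=0x6b blk=13 s=1: MISS | VC [9]
  [11] addr=0x6f blk=13 s=1: L1-HIT | VC [9]
  [12] addr=0x4f blk=9 s=1: VC-HIT | VC [13]
  [13] addr=0x68 blk=13 s=1: VC-HIT | VC [9]
  [14] addr=0x6c blk=13 s=1: L1-HIT | VC [9]

VC = [9]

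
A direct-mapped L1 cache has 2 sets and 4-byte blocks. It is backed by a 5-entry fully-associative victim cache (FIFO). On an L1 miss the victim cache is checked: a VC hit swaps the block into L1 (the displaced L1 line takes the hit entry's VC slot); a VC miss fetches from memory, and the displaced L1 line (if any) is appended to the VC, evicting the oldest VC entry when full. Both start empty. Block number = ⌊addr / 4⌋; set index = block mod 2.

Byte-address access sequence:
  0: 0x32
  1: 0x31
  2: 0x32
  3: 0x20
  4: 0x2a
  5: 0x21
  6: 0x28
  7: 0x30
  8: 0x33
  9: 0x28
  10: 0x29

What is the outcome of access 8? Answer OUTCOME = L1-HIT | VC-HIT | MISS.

0: 0x32 (blk 12, set 0) → MISS  vc=[]
1: 0x31 (blk 12, set 0) → L1-HIT  vc=[]
2: 0x32 (blk 12, set 0) → L1-HIT  vc=[]
3: 0x20 (blk 8, set 0) → MISS  vc=[12]
4: 0x2a (blk 10, set 0) → MISS  vc=[12, 8]
5: 0x21 (blk 8, set 0) → VC-HIT  vc=[12, 10]
6: 0x28 (blk 10, set 0) → VC-HIT  vc=[12, 8]
7: 0x30 (blk 12, set 0) → VC-HIT  vc=[10, 8]
8: 0x33 (blk 12, set 0) → L1-HIT  vc=[10, 8]
9: 0x28 (blk 10, set 0) → VC-HIT  vc=[12, 8]
10: 0x29 (blk 10, set 0) → L1-HIT  vc=[12, 8]

OUTCOME = L1-HIT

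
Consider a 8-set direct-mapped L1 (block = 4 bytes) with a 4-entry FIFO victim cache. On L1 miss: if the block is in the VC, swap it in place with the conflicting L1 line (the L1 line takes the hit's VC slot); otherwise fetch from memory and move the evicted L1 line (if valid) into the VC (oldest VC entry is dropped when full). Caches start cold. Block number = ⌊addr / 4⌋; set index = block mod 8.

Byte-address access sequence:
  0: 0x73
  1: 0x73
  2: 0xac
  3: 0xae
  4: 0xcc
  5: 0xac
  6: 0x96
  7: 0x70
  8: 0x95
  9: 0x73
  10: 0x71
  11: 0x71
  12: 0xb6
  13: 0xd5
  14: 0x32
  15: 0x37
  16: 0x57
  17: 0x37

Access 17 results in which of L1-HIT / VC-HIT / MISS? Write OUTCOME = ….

  [0] addr=0x73 blk=28 s=4: MISS | VC []
  [1] addr=0x73 blk=28 s=4: L1-HIT | VC []
  [2] addr=0xac blk=43 s=3: MISS | VC []
  [3] addr=0xae blk=43 s=3: L1-HIT | VC []
  [4] addr=0xcc blk=51 s=3: MISS | VC [43]
  [5] addr=0xac blk=43 s=3: VC-HIT | VC [51]
  [6] addr=0x96 blk=37 s=5: MISS | VC [51]
  [7] addr=0x70 blk=28 s=4: L1-HIT | VC [51]
  [8] addr=0x95 blk=37 s=5: L1-HIT | VC [51]
  [9] addr=0x73 blk=28 s=4: L1-HIT | VC [51]
  [10] addr=0x71 blk=28 s=4: L1-HIT | VC [51]
  [11] addr=0x71 blk=28 s=4: L1-HIT | VC [51]
  [12] addr=0xb6 blk=45 s=5: MISS | VC [51, 37]
  [13] addr=0xd5 blk=53 s=5: MISS | VC [51, 37, 45]
  [14] addr=0x32 blk=12 s=4: MISS | VC [51, 37, 45, 28]
  [15] addr=0x37 blk=13 s=5: MISS | VC [37, 45, 28, 53]
  [16] addr=0x57 blk=21 s=5: MISS | VC [45, 28, 53, 13]
  [17] addr=0x37 blk=13 s=5: VC-HIT | VC [45, 28, 53, 21]

OUTCOME = VC-HIT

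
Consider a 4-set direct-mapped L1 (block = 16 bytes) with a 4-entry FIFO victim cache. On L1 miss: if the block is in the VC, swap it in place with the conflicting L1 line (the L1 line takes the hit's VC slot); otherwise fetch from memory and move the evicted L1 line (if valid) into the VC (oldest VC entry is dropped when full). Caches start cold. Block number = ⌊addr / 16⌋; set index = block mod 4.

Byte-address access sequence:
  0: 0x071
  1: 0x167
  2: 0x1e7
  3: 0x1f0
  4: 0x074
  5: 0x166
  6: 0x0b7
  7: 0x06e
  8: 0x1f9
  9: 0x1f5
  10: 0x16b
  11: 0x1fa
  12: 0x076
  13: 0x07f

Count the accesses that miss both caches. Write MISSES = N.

MISSES = 6

0: 0x71 (blk 7, set 3) → MISS  vc=[]
1: 0x167 (blk 22, set 2) → MISS  vc=[]
2: 0x1e7 (blk 30, set 2) → MISS  vc=[22]
3: 0x1f0 (blk 31, set 3) → MISS  vc=[22, 7]
4: 0x74 (blk 7, set 3) → VC-HIT  vc=[22, 31]
5: 0x166 (blk 22, set 2) → VC-HIT  vc=[30, 31]
6: 0xb7 (blk 11, set 3) → MISS  vc=[30, 31, 7]
7: 0x6e (blk 6, set 2) → MISS  vc=[30, 31, 7, 22]
8: 0x1f9 (blk 31, set 3) → VC-HIT  vc=[30, 11, 7, 22]
9: 0x1f5 (blk 31, set 3) → L1-HIT  vc=[30, 11, 7, 22]
10: 0x16b (blk 22, set 2) → VC-HIT  vc=[30, 11, 7, 6]
11: 0x1fa (blk 31, set 3) → L1-HIT  vc=[30, 11, 7, 6]
12: 0x76 (blk 7, set 3) → VC-HIT  vc=[30, 11, 31, 6]
13: 0x7f (blk 7, set 3) → L1-HIT  vc=[30, 11, 31, 6]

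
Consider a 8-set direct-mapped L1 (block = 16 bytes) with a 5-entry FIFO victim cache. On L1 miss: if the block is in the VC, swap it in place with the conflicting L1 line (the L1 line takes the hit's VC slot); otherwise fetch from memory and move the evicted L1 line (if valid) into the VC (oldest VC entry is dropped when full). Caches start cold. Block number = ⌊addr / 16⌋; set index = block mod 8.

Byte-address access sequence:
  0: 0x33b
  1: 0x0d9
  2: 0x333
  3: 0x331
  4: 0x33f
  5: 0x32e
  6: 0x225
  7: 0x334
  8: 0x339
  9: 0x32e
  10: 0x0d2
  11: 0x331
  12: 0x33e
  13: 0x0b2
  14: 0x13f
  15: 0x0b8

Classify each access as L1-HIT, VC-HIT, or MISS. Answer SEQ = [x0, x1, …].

0: 0x33b (blk 51, set 3) → MISS  vc=[]
1: 0xd9 (blk 13, set 5) → MISS  vc=[]
2: 0x333 (blk 51, set 3) → L1-HIT  vc=[]
3: 0x331 (blk 51, set 3) → L1-HIT  vc=[]
4: 0x33f (blk 51, set 3) → L1-HIT  vc=[]
5: 0x32e (blk 50, set 2) → MISS  vc=[]
6: 0x225 (blk 34, set 2) → MISS  vc=[50]
7: 0x334 (blk 51, set 3) → L1-HIT  vc=[50]
8: 0x339 (blk 51, set 3) → L1-HIT  vc=[50]
9: 0x32e (blk 50, set 2) → VC-HIT  vc=[34]
10: 0xd2 (blk 13, set 5) → L1-HIT  vc=[34]
11: 0x331 (blk 51, set 3) → L1-HIT  vc=[34]
12: 0x33e (blk 51, set 3) → L1-HIT  vc=[34]
13: 0xb2 (blk 11, set 3) → MISS  vc=[34, 51]
14: 0x13f (blk 19, set 3) → MISS  vc=[34, 51, 11]
15: 0xb8 (blk 11, set 3) → VC-HIT  vc=[34, 51, 19]

SEQ = [MISS, MISS, L1-HIT, L1-HIT, L1-HIT, MISS, MISS, L1-HIT, L1-HIT, VC-HIT, L1-HIT, L1-HIT, L1-HIT, MISS, MISS, VC-HIT]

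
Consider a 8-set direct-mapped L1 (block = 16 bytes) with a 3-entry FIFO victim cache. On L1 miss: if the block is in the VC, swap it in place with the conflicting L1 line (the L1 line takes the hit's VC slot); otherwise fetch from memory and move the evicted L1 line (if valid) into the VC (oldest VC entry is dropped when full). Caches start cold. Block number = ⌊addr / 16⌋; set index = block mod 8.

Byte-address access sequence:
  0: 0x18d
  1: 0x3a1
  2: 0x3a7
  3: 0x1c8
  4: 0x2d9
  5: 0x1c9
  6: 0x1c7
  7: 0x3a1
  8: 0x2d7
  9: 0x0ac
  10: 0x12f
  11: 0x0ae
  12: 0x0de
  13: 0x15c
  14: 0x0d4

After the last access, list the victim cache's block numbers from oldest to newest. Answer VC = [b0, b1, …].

VC = [18, 45, 21]

#0 0x18d→b24/s0 MISS; vc=[]
#1 0x3a1→b58/s2 MISS; vc=[]
#2 0x3a7→b58/s2 L1-HIT; vc=[]
#3 0x1c8→b28/s4 MISS; vc=[]
#4 0x2d9→b45/s5 MISS; vc=[]
#5 0x1c9→b28/s4 L1-HIT; vc=[]
#6 0x1c7→b28/s4 L1-HIT; vc=[]
#7 0x3a1→b58/s2 L1-HIT; vc=[]
#8 0x2d7→b45/s5 L1-HIT; vc=[]
#9 0xac→b10/s2 MISS; vc=[58]
#10 0x12f→b18/s2 MISS; vc=[58,10]
#11 0xae→b10/s2 VC-HIT; vc=[58,18]
#12 0xde→b13/s5 MISS; vc=[58,18,45]
#13 0x15c→b21/s5 MISS; vc=[18,45,13]
#14 0xd4→b13/s5 VC-HIT; vc=[18,45,21]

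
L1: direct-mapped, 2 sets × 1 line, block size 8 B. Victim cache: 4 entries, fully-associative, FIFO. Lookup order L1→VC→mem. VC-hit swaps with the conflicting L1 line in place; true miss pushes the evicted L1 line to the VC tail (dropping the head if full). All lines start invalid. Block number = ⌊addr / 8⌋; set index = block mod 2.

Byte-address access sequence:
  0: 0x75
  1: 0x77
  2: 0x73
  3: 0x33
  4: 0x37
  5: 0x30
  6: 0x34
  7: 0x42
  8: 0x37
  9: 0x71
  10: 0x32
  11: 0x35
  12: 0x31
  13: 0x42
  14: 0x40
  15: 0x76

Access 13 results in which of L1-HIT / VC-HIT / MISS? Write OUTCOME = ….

OUTCOME = VC-HIT

0: 0x75 (blk 14, set 0) → MISS  vc=[]
1: 0x77 (blk 14, set 0) → L1-HIT  vc=[]
2: 0x73 (blk 14, set 0) → L1-HIT  vc=[]
3: 0x33 (blk 6, set 0) → MISS  vc=[14]
4: 0x37 (blk 6, set 0) → L1-HIT  vc=[14]
5: 0x30 (blk 6, set 0) → L1-HIT  vc=[14]
6: 0x34 (blk 6, set 0) → L1-HIT  vc=[14]
7: 0x42 (blk 8, set 0) → MISS  vc=[14, 6]
8: 0x37 (blk 6, set 0) → VC-HIT  vc=[14, 8]
9: 0x71 (blk 14, set 0) → VC-HIT  vc=[6, 8]
10: 0x32 (blk 6, set 0) → VC-HIT  vc=[14, 8]
11: 0x35 (blk 6, set 0) → L1-HIT  vc=[14, 8]
12: 0x31 (blk 6, set 0) → L1-HIT  vc=[14, 8]
13: 0x42 (blk 8, set 0) → VC-HIT  vc=[14, 6]
14: 0x40 (blk 8, set 0) → L1-HIT  vc=[14, 6]
15: 0x76 (blk 14, set 0) → VC-HIT  vc=[8, 6]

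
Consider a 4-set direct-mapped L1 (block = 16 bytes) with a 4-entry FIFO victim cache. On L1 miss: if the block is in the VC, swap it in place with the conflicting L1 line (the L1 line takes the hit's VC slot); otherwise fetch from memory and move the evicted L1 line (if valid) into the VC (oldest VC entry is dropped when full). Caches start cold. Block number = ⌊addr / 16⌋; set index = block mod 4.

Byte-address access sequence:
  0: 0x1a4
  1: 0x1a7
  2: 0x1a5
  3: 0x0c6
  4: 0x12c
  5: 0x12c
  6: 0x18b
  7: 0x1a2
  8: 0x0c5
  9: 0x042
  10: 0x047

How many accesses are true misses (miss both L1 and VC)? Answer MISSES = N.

MISSES = 5

  [0] addr=0x1a4 blk=26 s=2: MISS | VC []
  [1] addr=0x1a7 blk=26 s=2: L1-HIT | VC []
  [2] addr=0x1a5 blk=26 s=2: L1-HIT | VC []
  [3] addr=0xc6 blk=12 s=0: MISS | VC []
  [4] addr=0x12c blk=18 s=2: MISS | VC [26]
  [5] addr=0x12c blk=18 s=2: L1-HIT | VC [26]
  [6] addr=0x18b blk=24 s=0: MISS | VC [26, 12]
  [7] addr=0x1a2 blk=26 s=2: VC-HIT | VC [18, 12]
  [8] addr=0xc5 blk=12 s=0: VC-HIT | VC [18, 24]
  [9] addr=0x42 blk=4 s=0: MISS | VC [18, 24, 12]
  [10] addr=0x47 blk=4 s=0: L1-HIT | VC [18, 24, 12]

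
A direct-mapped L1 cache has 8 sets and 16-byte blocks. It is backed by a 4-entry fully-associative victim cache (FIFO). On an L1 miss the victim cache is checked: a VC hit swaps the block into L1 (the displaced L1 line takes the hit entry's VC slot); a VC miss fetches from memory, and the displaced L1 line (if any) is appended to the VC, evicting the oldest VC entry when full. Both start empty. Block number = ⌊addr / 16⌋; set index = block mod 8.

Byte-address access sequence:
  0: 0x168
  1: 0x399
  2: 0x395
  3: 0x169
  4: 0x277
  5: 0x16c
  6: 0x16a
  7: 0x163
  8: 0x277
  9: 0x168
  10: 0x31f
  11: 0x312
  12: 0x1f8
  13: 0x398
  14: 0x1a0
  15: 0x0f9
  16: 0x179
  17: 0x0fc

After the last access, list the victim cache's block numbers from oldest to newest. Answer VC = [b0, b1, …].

VC = [49, 39, 31, 23]

0: 0x168 (blk 22, set 6) → MISS  vc=[]
1: 0x399 (blk 57, set 1) → MISS  vc=[]
2: 0x395 (blk 57, set 1) → L1-HIT  vc=[]
3: 0x169 (blk 22, set 6) → L1-HIT  vc=[]
4: 0x277 (blk 39, set 7) → MISS  vc=[]
5: 0x16c (blk 22, set 6) → L1-HIT  vc=[]
6: 0x16a (blk 22, set 6) → L1-HIT  vc=[]
7: 0x163 (blk 22, set 6) → L1-HIT  vc=[]
8: 0x277 (blk 39, set 7) → L1-HIT  vc=[]
9: 0x168 (blk 22, set 6) → L1-HIT  vc=[]
10: 0x31f (blk 49, set 1) → MISS  vc=[57]
11: 0x312 (blk 49, set 1) → L1-HIT  vc=[57]
12: 0x1f8 (blk 31, set 7) → MISS  vc=[57, 39]
13: 0x398 (blk 57, set 1) → VC-HIT  vc=[49, 39]
14: 0x1a0 (blk 26, set 2) → MISS  vc=[49, 39]
15: 0xf9 (blk 15, set 7) → MISS  vc=[49, 39, 31]
16: 0x179 (blk 23, set 7) → MISS  vc=[49, 39, 31, 15]
17: 0xfc (blk 15, set 7) → VC-HIT  vc=[49, 39, 31, 23]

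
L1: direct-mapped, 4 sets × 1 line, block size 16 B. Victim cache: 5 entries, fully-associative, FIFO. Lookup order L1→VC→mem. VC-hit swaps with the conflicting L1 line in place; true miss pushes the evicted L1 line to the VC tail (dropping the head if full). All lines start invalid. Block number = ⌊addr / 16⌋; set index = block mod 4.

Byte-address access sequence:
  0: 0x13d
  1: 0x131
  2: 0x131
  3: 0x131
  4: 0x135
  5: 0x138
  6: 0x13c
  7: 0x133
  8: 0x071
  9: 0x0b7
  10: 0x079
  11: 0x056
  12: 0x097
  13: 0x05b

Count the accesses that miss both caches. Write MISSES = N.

MISSES = 5

  [0] addr=0x13d blk=19 s=3: MISS | VC []
  [1] addr=0x131 blk=19 s=3: L1-HIT | VC []
  [2] addr=0x131 blk=19 s=3: L1-HIT | VC []
  [3] addr=0x131 blk=19 s=3: L1-HIT | VC []
  [4] addr=0x135 blk=19 s=3: L1-HIT | VC []
  [5] addr=0x138 blk=19 s=3: L1-HIT | VC []
  [6] addr=0x13c blk=19 s=3: L1-HIT | VC []
  [7] addr=0x133 blk=19 s=3: L1-HIT | VC []
  [8] addr=0x71 blk=7 s=3: MISS | VC [19]
  [9] addr=0xb7 blk=11 s=3: MISS | VC [19, 7]
  [10] addr=0x79 blk=7 s=3: VC-HIT | VC [19, 11]
  [11] addr=0x56 blk=5 s=1: MISS | VC [19, 11]
  [12] addr=0x97 blk=9 s=1: MISS | VC [19, 11, 5]
  [13] addr=0x5b blk=5 s=1: VC-HIT | VC [19, 11, 9]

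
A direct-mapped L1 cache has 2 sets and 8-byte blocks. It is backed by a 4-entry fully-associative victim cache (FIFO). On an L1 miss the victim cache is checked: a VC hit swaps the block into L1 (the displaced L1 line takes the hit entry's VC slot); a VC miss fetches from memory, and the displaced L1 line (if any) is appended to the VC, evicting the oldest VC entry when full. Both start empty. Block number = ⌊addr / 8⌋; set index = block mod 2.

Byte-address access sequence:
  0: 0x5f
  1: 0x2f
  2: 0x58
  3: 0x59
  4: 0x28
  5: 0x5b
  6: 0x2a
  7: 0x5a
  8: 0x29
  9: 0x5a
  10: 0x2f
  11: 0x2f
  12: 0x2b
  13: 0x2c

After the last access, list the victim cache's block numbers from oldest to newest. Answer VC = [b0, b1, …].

#0 0x5f→b11/s1 MISS; vc=[]
#1 0x2f→b5/s1 MISS; vc=[11]
#2 0x58→b11/s1 VC-HIT; vc=[5]
#3 0x59→b11/s1 L1-HIT; vc=[5]
#4 0x28→b5/s1 VC-HIT; vc=[11]
#5 0x5b→b11/s1 VC-HIT; vc=[5]
#6 0x2a→b5/s1 VC-HIT; vc=[11]
#7 0x5a→b11/s1 VC-HIT; vc=[5]
#8 0x29→b5/s1 VC-HIT; vc=[11]
#9 0x5a→b11/s1 VC-HIT; vc=[5]
#10 0x2f→b5/s1 VC-HIT; vc=[11]
#11 0x2f→b5/s1 L1-HIT; vc=[11]
#12 0x2b→b5/s1 L1-HIT; vc=[11]
#13 0x2c→b5/s1 L1-HIT; vc=[11]

VC = [11]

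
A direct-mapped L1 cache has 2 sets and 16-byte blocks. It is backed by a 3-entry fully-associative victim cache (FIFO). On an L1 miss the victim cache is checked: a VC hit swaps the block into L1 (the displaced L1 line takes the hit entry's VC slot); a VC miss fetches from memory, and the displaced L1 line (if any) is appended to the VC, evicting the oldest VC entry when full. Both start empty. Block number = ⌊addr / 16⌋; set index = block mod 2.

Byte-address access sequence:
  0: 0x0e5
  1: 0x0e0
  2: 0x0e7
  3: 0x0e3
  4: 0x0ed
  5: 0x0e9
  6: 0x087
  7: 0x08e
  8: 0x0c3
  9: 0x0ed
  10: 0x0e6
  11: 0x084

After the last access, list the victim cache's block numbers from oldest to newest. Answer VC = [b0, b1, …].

0: 0xe5 (blk 14, set 0) → MISS  vc=[]
1: 0xe0 (blk 14, set 0) → L1-HIT  vc=[]
2: 0xe7 (blk 14, set 0) → L1-HIT  vc=[]
3: 0xe3 (blk 14, set 0) → L1-HIT  vc=[]
4: 0xed (blk 14, set 0) → L1-HIT  vc=[]
5: 0xe9 (blk 14, set 0) → L1-HIT  vc=[]
6: 0x87 (blk 8, set 0) → MISS  vc=[14]
7: 0x8e (blk 8, set 0) → L1-HIT  vc=[14]
8: 0xc3 (blk 12, set 0) → MISS  vc=[14, 8]
9: 0xed (blk 14, set 0) → VC-HIT  vc=[12, 8]
10: 0xe6 (blk 14, set 0) → L1-HIT  vc=[12, 8]
11: 0x84 (blk 8, set 0) → VC-HIT  vc=[12, 14]

VC = [12, 14]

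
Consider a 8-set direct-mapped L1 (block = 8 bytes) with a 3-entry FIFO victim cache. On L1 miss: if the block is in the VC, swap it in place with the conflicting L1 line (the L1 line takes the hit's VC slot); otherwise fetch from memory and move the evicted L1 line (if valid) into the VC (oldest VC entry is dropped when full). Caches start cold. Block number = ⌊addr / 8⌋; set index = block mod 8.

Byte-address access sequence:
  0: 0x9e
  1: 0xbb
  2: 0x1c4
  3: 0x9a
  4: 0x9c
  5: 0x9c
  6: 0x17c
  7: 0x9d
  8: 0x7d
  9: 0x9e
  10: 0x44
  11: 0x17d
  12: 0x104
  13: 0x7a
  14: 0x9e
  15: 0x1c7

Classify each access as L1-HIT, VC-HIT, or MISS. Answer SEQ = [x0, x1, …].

SEQ = [MISS, MISS, MISS, L1-HIT, L1-HIT, L1-HIT, MISS, L1-HIT, MISS, L1-HIT, MISS, VC-HIT, MISS, VC-HIT, L1-HIT, VC-HIT]

#0 0x9e→b19/s3 MISS; vc=[]
#1 0xbb→b23/s7 MISS; vc=[]
#2 0x1c4→b56/s0 MISS; vc=[]
#3 0x9a→b19/s3 L1-HIT; vc=[]
#4 0x9c→b19/s3 L1-HIT; vc=[]
#5 0x9c→b19/s3 L1-HIT; vc=[]
#6 0x17c→b47/s7 MISS; vc=[23]
#7 0x9d→b19/s3 L1-HIT; vc=[23]
#8 0x7d→b15/s7 MISS; vc=[23,47]
#9 0x9e→b19/s3 L1-HIT; vc=[23,47]
#10 0x44→b8/s0 MISS; vc=[23,47,56]
#11 0x17d→b47/s7 VC-HIT; vc=[23,15,56]
#12 0x104→b32/s0 MISS; vc=[15,56,8]
#13 0x7a→b15/s7 VC-HIT; vc=[47,56,8]
#14 0x9e→b19/s3 L1-HIT; vc=[47,56,8]
#15 0x1c7→b56/s0 VC-HIT; vc=[47,32,8]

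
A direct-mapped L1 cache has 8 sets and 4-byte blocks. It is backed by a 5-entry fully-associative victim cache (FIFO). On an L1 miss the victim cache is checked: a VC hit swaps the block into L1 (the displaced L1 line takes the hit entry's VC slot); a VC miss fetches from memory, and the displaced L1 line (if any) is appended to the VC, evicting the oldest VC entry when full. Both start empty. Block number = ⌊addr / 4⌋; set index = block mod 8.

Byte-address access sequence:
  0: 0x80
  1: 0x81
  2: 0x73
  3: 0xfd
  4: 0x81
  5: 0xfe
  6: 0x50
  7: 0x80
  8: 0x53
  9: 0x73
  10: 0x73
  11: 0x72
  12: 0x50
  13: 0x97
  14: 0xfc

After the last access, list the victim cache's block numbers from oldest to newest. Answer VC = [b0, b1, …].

0: 0x80 (blk 32, set 0) → MISS  vc=[]
1: 0x81 (blk 32, set 0) → L1-HIT  vc=[]
2: 0x73 (blk 28, set 4) → MISS  vc=[]
3: 0xfd (blk 63, set 7) → MISS  vc=[]
4: 0x81 (blk 32, set 0) → L1-HIT  vc=[]
5: 0xfe (blk 63, set 7) → L1-HIT  vc=[]
6: 0x50 (blk 20, set 4) → MISS  vc=[28]
7: 0x80 (blk 32, set 0) → L1-HIT  vc=[28]
8: 0x53 (blk 20, set 4) → L1-HIT  vc=[28]
9: 0x73 (blk 28, set 4) → VC-HIT  vc=[20]
10: 0x73 (blk 28, set 4) → L1-HIT  vc=[20]
11: 0x72 (blk 28, set 4) → L1-HIT  vc=[20]
12: 0x50 (blk 20, set 4) → VC-HIT  vc=[28]
13: 0x97 (blk 37, set 5) → MISS  vc=[28]
14: 0xfc (blk 63, set 7) → L1-HIT  vc=[28]

VC = [28]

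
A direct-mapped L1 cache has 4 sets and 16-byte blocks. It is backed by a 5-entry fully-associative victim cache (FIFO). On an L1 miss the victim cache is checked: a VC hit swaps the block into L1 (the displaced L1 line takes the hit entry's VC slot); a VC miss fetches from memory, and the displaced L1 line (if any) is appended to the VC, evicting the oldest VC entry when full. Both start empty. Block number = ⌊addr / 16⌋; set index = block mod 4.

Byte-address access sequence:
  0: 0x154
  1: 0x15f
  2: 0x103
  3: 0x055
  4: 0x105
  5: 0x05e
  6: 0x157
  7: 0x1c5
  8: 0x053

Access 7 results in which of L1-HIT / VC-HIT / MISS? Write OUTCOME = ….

  [0] addr=0x154 blk=21 s=1: MISS | VC []
  [1] addr=0x15f blk=21 s=1: L1-HIT | VC []
  [2] addr=0x103 blk=16 s=0: MISS | VC []
  [3] addr=0x55 blk=5 s=1: MISS | VC [21]
  [4] addr=0x105 blk=16 s=0: L1-HIT | VC [21]
  [5] addr=0x5e blk=5 s=1: L1-HIT | VC [21]
  [6] addr=0x157 blk=21 s=1: VC-HIT | VC [5]
  [7] addr=0x1c5 blk=28 s=0: MISS | VC [5, 16]
  [8] addr=0x53 blk=5 s=1: VC-HIT | VC [21, 16]

OUTCOME = MISS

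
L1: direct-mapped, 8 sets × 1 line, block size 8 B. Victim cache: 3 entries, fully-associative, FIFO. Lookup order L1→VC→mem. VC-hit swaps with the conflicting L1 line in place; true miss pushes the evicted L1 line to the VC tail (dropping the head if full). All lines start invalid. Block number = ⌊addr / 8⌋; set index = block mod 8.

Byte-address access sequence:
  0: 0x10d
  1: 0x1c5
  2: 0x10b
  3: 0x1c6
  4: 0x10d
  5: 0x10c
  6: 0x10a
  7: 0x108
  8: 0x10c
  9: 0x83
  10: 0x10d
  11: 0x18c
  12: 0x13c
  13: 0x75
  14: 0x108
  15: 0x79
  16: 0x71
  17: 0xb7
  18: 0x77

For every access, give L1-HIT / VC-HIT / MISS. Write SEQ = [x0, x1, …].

  [0] addr=0x10d blk=33 s=1: MISS | VC []
  [1] addr=0x1c5 blk=56 s=0: MISS | VC []
  [2] addr=0x10b blk=33 s=1: L1-HIT | VC []
  [3] addr=0x1c6 blk=56 s=0: L1-HIT | VC []
  [4] addr=0x10d blk=33 s=1: L1-HIT | VC []
  [5] addr=0x10c blk=33 s=1: L1-HIT | VC []
  [6] addr=0x10a blk=33 s=1: L1-HIT | VC []
  [7] addr=0x108 blk=33 s=1: L1-HIT | VC []
  [8] addr=0x10c blk=33 s=1: L1-HIT | VC []
  [9] addr=0x83 blk=16 s=0: MISS | VC [56]
  [10] addr=0x10d blk=33 s=1: L1-HIT | VC [56]
  [11] addr=0x18c blk=49 s=1: MISS | VC [56, 33]
  [12] addr=0x13c blk=39 s=7: MISS | VC [56, 33]
  [13] addr=0x75 blk=14 s=6: MISS | VC [56, 33]
  [14] addr=0x108 blk=33 s=1: VC-HIT | VC [56, 49]
  [15] addr=0x79 blk=15 s=7: MISS | VC [56, 49, 39]
  [16] addr=0x71 blk=14 s=6: L1-HIT | VC [56, 49, 39]
  [17] addr=0xb7 blk=22 s=6: MISS | VC [49, 39, 14]
  [18] addr=0x77 blk=14 s=6: VC-HIT | VC [49, 39, 22]

SEQ = [MISS, MISS, L1-HIT, L1-HIT, L1-HIT, L1-HIT, L1-HIT, L1-HIT, L1-HIT, MISS, L1-HIT, MISS, MISS, MISS, VC-HIT, MISS, L1-HIT, MISS, VC-HIT]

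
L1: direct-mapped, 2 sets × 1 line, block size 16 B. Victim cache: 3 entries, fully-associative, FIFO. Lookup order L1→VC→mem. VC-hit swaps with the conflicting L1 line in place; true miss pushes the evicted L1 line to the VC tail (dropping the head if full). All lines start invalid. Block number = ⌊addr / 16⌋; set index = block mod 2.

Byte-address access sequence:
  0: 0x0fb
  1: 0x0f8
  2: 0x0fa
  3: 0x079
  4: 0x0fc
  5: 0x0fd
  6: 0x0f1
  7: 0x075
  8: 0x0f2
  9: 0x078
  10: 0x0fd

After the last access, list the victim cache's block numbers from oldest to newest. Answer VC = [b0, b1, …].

  [0] addr=0xfb blk=15 s=1: MISS | VC []
  [1] addr=0xf8 blk=15 s=1: L1-HIT | VC []
  [2] addr=0xfa blk=15 s=1: L1-HIT | VC []
  [3] addr=0x79 blk=7 s=1: MISS | VC [15]
  [4] addr=0xfc blk=15 s=1: VC-HIT | VC [7]
  [5] addr=0xfd blk=15 s=1: L1-HIT | VC [7]
  [6] addr=0xf1 blk=15 s=1: L1-HIT | VC [7]
  [7] addr=0x75 blk=7 s=1: VC-HIT | VC [15]
  [8] addr=0xf2 blk=15 s=1: VC-HIT | VC [7]
  [9] addr=0x78 blk=7 s=1: VC-HIT | VC [15]
  [10] addr=0xfd blk=15 s=1: VC-HIT | VC [7]

VC = [7]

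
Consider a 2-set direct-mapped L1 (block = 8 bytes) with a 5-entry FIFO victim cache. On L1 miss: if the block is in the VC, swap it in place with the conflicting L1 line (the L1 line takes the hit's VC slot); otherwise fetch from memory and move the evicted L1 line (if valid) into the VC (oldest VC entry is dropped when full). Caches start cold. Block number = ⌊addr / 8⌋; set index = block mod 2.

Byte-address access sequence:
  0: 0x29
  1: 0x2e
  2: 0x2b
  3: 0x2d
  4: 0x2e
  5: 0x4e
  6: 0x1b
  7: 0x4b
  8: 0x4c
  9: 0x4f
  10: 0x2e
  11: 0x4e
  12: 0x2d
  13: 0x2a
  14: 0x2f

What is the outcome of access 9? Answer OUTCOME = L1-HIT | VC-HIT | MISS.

  [0] addr=0x29 blk=5 s=1: MISS | VC []
  [1] addr=0x2e blk=5 s=1: L1-HIT | VC []
  [2] addr=0x2b blk=5 s=1: L1-HIT | VC []
  [3] addr=0x2d blk=5 s=1: L1-HIT | VC []
  [4] addr=0x2e blk=5 s=1: L1-HIT | VC []
  [5] addr=0x4e blk=9 s=1: MISS | VC [5]
  [6] addr=0x1b blk=3 s=1: MISS | VC [5, 9]
  [7] addr=0x4b blk=9 s=1: VC-HIT | VC [5, 3]
  [8] addr=0x4c blk=9 s=1: L1-HIT | VC [5, 3]
  [9] addr=0x4f blk=9 s=1: L1-HIT | VC [5, 3]
  [10] addr=0x2e blk=5 s=1: VC-HIT | VC [9, 3]
  [11] addr=0x4e blk=9 s=1: VC-HIT | VC [5, 3]
  [12] addr=0x2d blk=5 s=1: VC-HIT | VC [9, 3]
  [13] addr=0x2a blk=5 s=1: L1-HIT | VC [9, 3]
  [14] addr=0x2f blk=5 s=1: L1-HIT | VC [9, 3]

OUTCOME = L1-HIT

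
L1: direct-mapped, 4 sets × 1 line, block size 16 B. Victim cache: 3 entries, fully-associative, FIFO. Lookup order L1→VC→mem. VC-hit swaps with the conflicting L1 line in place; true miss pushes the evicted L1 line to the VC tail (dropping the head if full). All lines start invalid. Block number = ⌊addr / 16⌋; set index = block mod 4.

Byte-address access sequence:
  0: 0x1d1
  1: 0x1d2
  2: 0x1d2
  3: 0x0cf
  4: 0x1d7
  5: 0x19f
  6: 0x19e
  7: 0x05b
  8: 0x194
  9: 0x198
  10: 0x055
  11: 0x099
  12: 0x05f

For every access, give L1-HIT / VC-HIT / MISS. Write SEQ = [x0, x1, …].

SEQ = [MISS, L1-HIT, L1-HIT, MISS, L1-HIT, MISS, L1-HIT, MISS, VC-HIT, L1-HIT, VC-HIT, MISS, VC-HIT]

0: 0x1d1 (blk 29, set 1) → MISS  vc=[]
1: 0x1d2 (blk 29, set 1) → L1-HIT  vc=[]
2: 0x1d2 (blk 29, set 1) → L1-HIT  vc=[]
3: 0xcf (blk 12, set 0) → MISS  vc=[]
4: 0x1d7 (blk 29, set 1) → L1-HIT  vc=[]
5: 0x19f (blk 25, set 1) → MISS  vc=[29]
6: 0x19e (blk 25, set 1) → L1-HIT  vc=[29]
7: 0x5b (blk 5, set 1) → MISS  vc=[29, 25]
8: 0x194 (blk 25, set 1) → VC-HIT  vc=[29, 5]
9: 0x198 (blk 25, set 1) → L1-HIT  vc=[29, 5]
10: 0x55 (blk 5, set 1) → VC-HIT  vc=[29, 25]
11: 0x99 (blk 9, set 1) → MISS  vc=[29, 25, 5]
12: 0x5f (blk 5, set 1) → VC-HIT  vc=[29, 25, 9]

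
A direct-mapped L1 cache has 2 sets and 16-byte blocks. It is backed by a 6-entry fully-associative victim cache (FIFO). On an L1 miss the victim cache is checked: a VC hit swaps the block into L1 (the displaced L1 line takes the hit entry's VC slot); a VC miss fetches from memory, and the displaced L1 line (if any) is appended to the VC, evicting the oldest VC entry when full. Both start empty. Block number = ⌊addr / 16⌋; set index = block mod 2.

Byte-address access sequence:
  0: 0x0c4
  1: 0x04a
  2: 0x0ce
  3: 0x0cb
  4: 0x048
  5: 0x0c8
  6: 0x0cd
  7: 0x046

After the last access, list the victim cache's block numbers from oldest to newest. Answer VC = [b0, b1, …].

#0 0xc4→b12/s0 MISS; vc=[]
#1 0x4a→b4/s0 MISS; vc=[12]
#2 0xce→b12/s0 VC-HIT; vc=[4]
#3 0xcb→b12/s0 L1-HIT; vc=[4]
#4 0x48→b4/s0 VC-HIT; vc=[12]
#5 0xc8→b12/s0 VC-HIT; vc=[4]
#6 0xcd→b12/s0 L1-HIT; vc=[4]
#7 0x46→b4/s0 VC-HIT; vc=[12]

VC = [12]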